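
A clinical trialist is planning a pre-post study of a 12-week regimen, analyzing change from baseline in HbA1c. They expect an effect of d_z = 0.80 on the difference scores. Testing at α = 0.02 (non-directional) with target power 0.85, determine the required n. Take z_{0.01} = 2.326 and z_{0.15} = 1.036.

For a paired (one-sample on differences) test: n = ((z_{α/2} + z_β) / d)².
z_{α/2} + z_β = 2.326 + 1.036 = 3.362.
n = (3.362 / 0.80)² = 4.202² = 17.66.
Round up.

n = 18 pairs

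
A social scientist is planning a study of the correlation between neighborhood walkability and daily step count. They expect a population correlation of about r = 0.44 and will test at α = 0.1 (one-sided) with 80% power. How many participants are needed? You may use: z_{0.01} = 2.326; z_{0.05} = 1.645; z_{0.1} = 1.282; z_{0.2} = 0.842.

n = 24

Fisher's z: C = ½·ln((1+r)/(1−r)) = ½·ln(2.5714) = 0.4722.
n = ((z_{α} + z_β)/C)² + 3.
(1.282 + 0.842) / 0.4722 = 2.124 / 0.4722 = 4.498.
n = 4.498² + 3 = 20.23 + 3 = 23.2.
Round up.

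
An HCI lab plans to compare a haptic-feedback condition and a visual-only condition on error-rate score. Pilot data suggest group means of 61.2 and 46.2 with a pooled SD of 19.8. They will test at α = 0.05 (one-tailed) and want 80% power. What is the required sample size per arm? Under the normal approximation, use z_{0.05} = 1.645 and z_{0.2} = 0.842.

Cohen's d = |M₁ − M₂| / SD_pooled = |61.2 − 46.2| / 19.8 = 15.0 / 19.8 = 0.758.
For two independent groups with equal n: n = 2·((z_{α} + z_β) / d)².
z_{α} + z_β = 1.645 + 0.842 = 2.487.
n = 2 × (2.487 / 0.758)² = 2 × 3.281² = 2 × 10.76 = 21.5.
Round up to the next whole participant.

n = 22 per group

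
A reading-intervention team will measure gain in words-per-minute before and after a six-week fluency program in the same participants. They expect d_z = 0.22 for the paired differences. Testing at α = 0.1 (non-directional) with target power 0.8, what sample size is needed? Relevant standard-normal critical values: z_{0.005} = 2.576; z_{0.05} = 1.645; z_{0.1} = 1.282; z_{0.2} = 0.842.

n = 128 pairs

For a paired (one-sample on differences) test: n = ((z_{α/2} + z_β) / d)².
z_{α/2} + z_β = 1.645 + 0.842 = 2.487.
n = (2.487 / 0.22)² = 11.305² = 127.79.
Round up.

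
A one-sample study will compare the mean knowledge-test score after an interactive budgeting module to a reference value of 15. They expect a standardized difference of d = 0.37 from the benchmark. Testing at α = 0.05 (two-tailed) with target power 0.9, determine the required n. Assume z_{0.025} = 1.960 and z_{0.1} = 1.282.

n = 77

For a one-sample test: n = ((z_{α/2} + z_β) / d)².
z_{α/2} + z_β = 1.960 + 1.282 = 3.242.
n = (3.242 / 0.37)² = 8.762² = 76.78.
Round up.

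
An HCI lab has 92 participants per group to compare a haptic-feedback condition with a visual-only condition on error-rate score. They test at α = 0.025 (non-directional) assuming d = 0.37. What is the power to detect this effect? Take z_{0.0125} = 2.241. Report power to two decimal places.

power ≈ 0.61

For two equal groups, power = Φ(d·√(n/2) − z_{α/2}).
d·√(n/2) = 0.37 × √(92/2) = 0.37 × 6.782 = 2.509.
z_β = 2.509 − 2.241 = 0.268.
Power = Φ(0.268) = 0.606.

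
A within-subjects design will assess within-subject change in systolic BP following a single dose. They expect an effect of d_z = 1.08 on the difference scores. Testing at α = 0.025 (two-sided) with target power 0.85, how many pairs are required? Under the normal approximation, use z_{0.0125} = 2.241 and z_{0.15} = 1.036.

n = 10 pairs

For a paired (one-sample on differences) test: n = ((z_{α/2} + z_β) / d)².
z_{α/2} + z_β = 2.241 + 1.036 = 3.277.
n = (3.277 / 1.08)² = 3.034² = 9.21.
Round up.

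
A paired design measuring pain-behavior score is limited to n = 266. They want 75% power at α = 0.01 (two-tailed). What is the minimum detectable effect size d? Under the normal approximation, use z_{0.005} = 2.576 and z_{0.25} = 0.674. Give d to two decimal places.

d_min ≈ 0.20

For a single sample (or paired design) of n = 266: d_min = (z_{α/2} + z_β)/√n.
z-sum = 2.576 + 0.674 = 3.250.
d_min = 3.250 / √266 = 3.250 / 16.310 = 0.199.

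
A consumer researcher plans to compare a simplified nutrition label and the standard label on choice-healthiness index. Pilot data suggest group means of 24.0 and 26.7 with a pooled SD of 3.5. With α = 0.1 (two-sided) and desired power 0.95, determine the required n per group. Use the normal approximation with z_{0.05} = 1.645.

n = 37 per group

Cohen's d = |M₁ − M₂| / SD_pooled = |24.0 − 26.7| / 3.5 = 2.7 / 3.5 = 0.771.
For two independent groups with equal n: n = 2·((z_{α/2} + z_β) / d)².
z_{α/2} + z_β = 1.645 + 1.645 = 3.290.
n = 2 × (3.290 / 0.771)² = 2 × 4.267² = 2 × 18.21 = 36.4.
Round up to the next whole participant.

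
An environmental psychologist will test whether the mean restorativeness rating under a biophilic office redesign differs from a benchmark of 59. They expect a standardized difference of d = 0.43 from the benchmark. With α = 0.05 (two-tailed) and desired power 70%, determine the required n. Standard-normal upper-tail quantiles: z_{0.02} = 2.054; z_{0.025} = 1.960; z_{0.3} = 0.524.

For a one-sample test: n = ((z_{α/2} + z_β) / d)².
z_{α/2} + z_β = 1.960 + 0.524 = 2.484.
n = (2.484 / 0.43)² = 5.777² = 33.37.
Round up.

n = 34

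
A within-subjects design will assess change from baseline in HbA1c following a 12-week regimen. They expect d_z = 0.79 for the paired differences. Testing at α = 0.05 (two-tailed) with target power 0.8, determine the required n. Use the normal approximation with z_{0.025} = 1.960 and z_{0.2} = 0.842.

n = 13 pairs

For a paired (one-sample on differences) test: n = ((z_{α/2} + z_β) / d)².
z_{α/2} + z_β = 1.960 + 0.842 = 2.802.
n = (2.802 / 0.79)² = 3.547² = 12.58.
Round up.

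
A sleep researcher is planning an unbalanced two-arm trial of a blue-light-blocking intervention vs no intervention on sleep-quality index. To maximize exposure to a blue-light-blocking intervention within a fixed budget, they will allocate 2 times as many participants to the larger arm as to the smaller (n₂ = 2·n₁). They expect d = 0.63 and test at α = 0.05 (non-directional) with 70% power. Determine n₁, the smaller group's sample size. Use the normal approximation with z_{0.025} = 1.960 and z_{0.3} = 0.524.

n₁ = 24

With allocation ratio k = n₂/n₁ = 2, Var(x̄₁−x̄₂) = σ²(1/n₁ + 1/(k·n₁)) = σ²·(k+1)/(k·n₁).
So n₁ = (1 + 1/k)·((z_{α/2} + z_β)/d)² = 1.500 × (2.484/0.63)².
n₁ = 1.500 × 15.55 = 23.3.
Round up: n₁ = 24, giving n₂ = 2 × 24 = 48.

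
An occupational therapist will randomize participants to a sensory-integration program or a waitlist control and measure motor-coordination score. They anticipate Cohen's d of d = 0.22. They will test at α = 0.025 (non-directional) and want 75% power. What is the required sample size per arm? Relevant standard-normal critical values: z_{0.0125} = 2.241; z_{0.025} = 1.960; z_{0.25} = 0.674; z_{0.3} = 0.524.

n = 352 per group

For two independent groups with equal n: n = 2·((z_{α/2} + z_β) / d)².
z_{α/2} + z_β = 2.241 + 0.674 = 2.915.
n = 2 × (2.915 / 0.22)² = 2 × 13.250² = 2 × 175.56 = 351.1.
Round up to the next whole participant.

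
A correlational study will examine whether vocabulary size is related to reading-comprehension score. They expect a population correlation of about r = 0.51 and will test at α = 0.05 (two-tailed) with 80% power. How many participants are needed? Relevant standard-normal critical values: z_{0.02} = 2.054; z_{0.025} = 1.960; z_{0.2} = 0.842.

Fisher's z: C = ½·ln((1+r)/(1−r)) = ½·ln(3.0816) = 0.5627.
n = ((z_{α/2} + z_β)/C)² + 3.
(1.960 + 0.842) / 0.5627 = 2.802 / 0.5627 = 4.980.
n = 4.980² + 3 = 24.80 + 3 = 27.8.
Round up.

n = 28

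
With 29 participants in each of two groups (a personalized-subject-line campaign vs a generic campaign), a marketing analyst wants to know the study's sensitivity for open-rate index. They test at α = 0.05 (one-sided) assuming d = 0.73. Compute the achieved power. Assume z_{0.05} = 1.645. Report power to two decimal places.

For two equal groups, power = Φ(d·√(n/2) − z_{α}).
d·√(n/2) = 0.73 × √(29/2) = 0.73 × 3.808 = 2.780.
z_β = 2.780 − 1.645 = 1.135.
Power = Φ(1.135) = 0.872.

power ≈ 0.87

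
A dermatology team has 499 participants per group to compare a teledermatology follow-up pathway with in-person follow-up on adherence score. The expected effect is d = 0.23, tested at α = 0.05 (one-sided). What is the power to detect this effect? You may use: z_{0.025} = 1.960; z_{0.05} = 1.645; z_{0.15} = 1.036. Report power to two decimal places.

power ≈ 0.98

For two equal groups, power = Φ(d·√(n/2) − z_{α}).
d·√(n/2) = 0.23 × √(499/2) = 0.23 × 15.796 = 3.633.
z_β = 3.633 − 1.645 = 1.988.
Power = Φ(1.988) = 0.977.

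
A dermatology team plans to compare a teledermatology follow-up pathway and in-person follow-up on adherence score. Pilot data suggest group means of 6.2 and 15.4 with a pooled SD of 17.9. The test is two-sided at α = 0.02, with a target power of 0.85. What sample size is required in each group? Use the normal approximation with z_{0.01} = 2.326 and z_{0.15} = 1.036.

n = 86 per group

Cohen's d = |M₁ − M₂| / SD_pooled = |6.2 − 15.4| / 17.9 = 9.2 / 17.9 = 0.514.
For two independent groups with equal n: n = 2·((z_{α/2} + z_β) / d)².
z_{α/2} + z_β = 2.326 + 1.036 = 3.362.
n = 2 × (3.362 / 0.514)² = 2 × 6.541² = 2 × 42.78 = 85.6.
Round up to the next whole participant.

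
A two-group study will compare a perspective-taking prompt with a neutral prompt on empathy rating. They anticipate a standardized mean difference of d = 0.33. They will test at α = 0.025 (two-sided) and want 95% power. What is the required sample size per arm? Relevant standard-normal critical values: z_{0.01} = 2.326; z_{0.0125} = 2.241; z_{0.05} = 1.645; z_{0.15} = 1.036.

For two independent groups with equal n: n = 2·((z_{α/2} + z_β) / d)².
z_{α/2} + z_β = 2.241 + 1.645 = 3.886.
n = 2 × (3.886 / 0.33)² = 2 × 11.776² = 2 × 138.67 = 277.3.
Round up to the next whole participant.

n = 278 per group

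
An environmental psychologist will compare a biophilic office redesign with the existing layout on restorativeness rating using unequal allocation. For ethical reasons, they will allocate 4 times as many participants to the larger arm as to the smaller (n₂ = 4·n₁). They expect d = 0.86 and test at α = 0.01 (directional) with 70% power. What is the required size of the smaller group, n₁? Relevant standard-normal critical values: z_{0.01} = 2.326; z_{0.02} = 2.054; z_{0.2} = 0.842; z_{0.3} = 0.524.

With allocation ratio k = n₂/n₁ = 4, Var(x̄₁−x̄₂) = σ²(1/n₁ + 1/(k·n₁)) = σ²·(k+1)/(k·n₁).
So n₁ = (1 + 1/k)·((z_{α} + z_β)/d)² = 1.250 × (2.850/0.86)².
n₁ = 1.250 × 10.98 = 13.7.
Round up: n₁ = 14, giving n₂ = 4 × 14 = 56.

n₁ = 14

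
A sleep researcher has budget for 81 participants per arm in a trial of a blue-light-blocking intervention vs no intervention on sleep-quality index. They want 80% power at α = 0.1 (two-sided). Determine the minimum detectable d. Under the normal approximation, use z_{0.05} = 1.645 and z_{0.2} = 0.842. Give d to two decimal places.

For two independent groups of n = 81 each: d_min = (z_{α/2} + z_β)·√(2/n).
z-sum = 1.645 + 0.842 = 2.487.
d_min = 2.487 × √(2/81) = 2.487 × 0.1571 = 0.391.

d_min ≈ 0.39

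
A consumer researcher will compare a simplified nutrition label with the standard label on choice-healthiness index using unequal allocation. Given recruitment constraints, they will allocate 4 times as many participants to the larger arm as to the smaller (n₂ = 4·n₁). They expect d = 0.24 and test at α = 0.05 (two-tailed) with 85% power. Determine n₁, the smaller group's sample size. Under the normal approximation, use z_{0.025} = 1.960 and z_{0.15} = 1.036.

n₁ = 195

With allocation ratio k = n₂/n₁ = 4, Var(x̄₁−x̄₂) = σ²(1/n₁ + 1/(k·n₁)) = σ²·(k+1)/(k·n₁).
So n₁ = (1 + 1/k)·((z_{α/2} + z_β)/d)² = 1.250 × (2.996/0.24)².
n₁ = 1.250 × 155.83 = 194.8.
Round up: n₁ = 195, giving n₂ = 4 × 195 = 780.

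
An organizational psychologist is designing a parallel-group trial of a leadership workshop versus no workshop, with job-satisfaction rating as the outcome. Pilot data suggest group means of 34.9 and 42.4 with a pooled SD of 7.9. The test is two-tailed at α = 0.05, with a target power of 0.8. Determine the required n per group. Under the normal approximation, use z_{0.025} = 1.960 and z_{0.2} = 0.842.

n = 18 per group

Cohen's d = |M₁ − M₂| / SD_pooled = |34.9 − 42.4| / 7.9 = 7.5 / 7.9 = 0.949.
For two independent groups with equal n: n = 2·((z_{α/2} + z_β) / d)².
z_{α/2} + z_β = 1.960 + 0.842 = 2.802.
n = 2 × (2.802 / 0.949)² = 2 × 2.953² = 2 × 8.72 = 17.4.
Round up to the next whole participant.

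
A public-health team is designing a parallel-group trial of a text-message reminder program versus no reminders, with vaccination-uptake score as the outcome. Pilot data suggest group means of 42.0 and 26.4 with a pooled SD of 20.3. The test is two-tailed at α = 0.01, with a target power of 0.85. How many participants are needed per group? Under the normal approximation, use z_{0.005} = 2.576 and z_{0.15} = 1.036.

Cohen's d = |M₁ − M₂| / SD_pooled = |42.0 − 26.4| / 20.3 = 15.6 / 20.3 = 0.768.
For two independent groups with equal n: n = 2·((z_{α/2} + z_β) / d)².
z_{α/2} + z_β = 2.576 + 1.036 = 3.612.
n = 2 × (3.612 / 0.768)² = 2 × 4.703² = 2 × 22.12 = 44.2.
Round up to the next whole participant.

n = 45 per group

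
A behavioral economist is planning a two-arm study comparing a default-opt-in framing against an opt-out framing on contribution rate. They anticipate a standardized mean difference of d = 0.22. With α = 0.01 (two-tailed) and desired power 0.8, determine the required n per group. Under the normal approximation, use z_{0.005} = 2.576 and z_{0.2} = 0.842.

For two independent groups with equal n: n = 2·((z_{α/2} + z_β) / d)².
z_{α/2} + z_β = 2.576 + 0.842 = 3.418.
n = 2 × (3.418 / 0.22)² = 2 × 15.536² = 2 × 241.38 = 482.8.
Round up to the next whole participant.

n = 483 per group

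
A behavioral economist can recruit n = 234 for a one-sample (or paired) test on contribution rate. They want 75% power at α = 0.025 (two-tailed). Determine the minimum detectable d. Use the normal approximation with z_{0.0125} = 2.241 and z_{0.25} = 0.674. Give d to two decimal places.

d_min ≈ 0.19

For a single sample (or paired design) of n = 234: d_min = (z_{α/2} + z_β)/√n.
z-sum = 2.241 + 0.674 = 2.915.
d_min = 2.915 / √234 = 2.915 / 15.297 = 0.191.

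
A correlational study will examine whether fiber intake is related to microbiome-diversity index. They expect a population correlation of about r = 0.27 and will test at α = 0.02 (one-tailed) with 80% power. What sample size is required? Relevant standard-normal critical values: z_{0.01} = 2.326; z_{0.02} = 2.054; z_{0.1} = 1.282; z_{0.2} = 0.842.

Fisher's z: C = ½·ln((1+r)/(1−r)) = ½·ln(1.7397) = 0.2769.
n = ((z_{α} + z_β)/C)² + 3.
(2.054 + 0.842) / 0.2769 = 2.896 / 0.2769 = 10.459.
n = 10.459² + 3 = 109.38 + 3 = 112.4.
Round up.

n = 113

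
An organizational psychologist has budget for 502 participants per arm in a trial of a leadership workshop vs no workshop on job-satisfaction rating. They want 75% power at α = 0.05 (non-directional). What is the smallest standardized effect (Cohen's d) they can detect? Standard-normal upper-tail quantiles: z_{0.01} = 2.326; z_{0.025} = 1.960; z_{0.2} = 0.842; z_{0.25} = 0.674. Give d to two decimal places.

d_min ≈ 0.17

For two independent groups of n = 502 each: d_min = (z_{α/2} + z_β)·√(2/n).
z-sum = 1.960 + 0.674 = 2.634.
d_min = 2.634 × √(2/502) = 2.634 × 0.0631 = 0.166.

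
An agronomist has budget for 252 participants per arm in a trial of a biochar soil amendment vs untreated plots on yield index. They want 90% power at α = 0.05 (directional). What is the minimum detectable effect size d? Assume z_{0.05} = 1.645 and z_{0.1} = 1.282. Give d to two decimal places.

For two independent groups of n = 252 each: d_min = (z_{α} + z_β)·√(2/n).
z-sum = 1.645 + 1.282 = 2.927.
d_min = 2.927 × √(2/252) = 2.927 × 0.0891 = 0.261.

d_min ≈ 0.26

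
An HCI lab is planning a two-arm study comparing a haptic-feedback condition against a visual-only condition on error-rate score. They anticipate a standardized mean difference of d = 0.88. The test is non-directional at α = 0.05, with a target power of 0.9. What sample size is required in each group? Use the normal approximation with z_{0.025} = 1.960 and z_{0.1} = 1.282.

For two independent groups with equal n: n = 2·((z_{α/2} + z_β) / d)².
z_{α/2} + z_β = 1.960 + 1.282 = 3.242.
n = 2 × (3.242 / 0.88)² = 2 × 3.684² = 2 × 13.57 = 27.1.
Round up to the next whole participant.

n = 28 per group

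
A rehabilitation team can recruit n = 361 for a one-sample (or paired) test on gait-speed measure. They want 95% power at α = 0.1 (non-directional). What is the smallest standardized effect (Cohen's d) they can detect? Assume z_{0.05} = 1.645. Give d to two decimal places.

For a single sample (or paired design) of n = 361: d_min = (z_{α/2} + z_β)/√n.
z-sum = 1.645 + 1.645 = 3.290.
d_min = 3.290 / √361 = 3.290 / 19.000 = 0.173.

d_min ≈ 0.17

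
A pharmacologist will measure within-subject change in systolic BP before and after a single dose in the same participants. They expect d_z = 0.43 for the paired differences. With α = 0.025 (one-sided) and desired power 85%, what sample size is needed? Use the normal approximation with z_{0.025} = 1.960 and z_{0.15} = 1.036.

For a paired (one-sample on differences) test: n = ((z_{α} + z_β) / d)².
z_{α} + z_β = 1.960 + 1.036 = 2.996.
n = (2.996 / 0.43)² = 6.967² = 48.55.
Round up.

n = 49 pairs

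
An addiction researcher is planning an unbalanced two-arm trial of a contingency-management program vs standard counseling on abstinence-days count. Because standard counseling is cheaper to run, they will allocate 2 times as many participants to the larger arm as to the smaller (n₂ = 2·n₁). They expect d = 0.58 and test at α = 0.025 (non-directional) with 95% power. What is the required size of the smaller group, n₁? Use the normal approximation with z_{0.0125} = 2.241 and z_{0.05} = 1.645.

n₁ = 68

With allocation ratio k = n₂/n₁ = 2, Var(x̄₁−x̄₂) = σ²(1/n₁ + 1/(k·n₁)) = σ²·(k+1)/(k·n₁).
So n₁ = (1 + 1/k)·((z_{α/2} + z_β)/d)² = 1.500 × (3.886/0.58)².
n₁ = 1.500 × 44.89 = 67.3.
Round up: n₁ = 68, giving n₂ = 2 × 68 = 136.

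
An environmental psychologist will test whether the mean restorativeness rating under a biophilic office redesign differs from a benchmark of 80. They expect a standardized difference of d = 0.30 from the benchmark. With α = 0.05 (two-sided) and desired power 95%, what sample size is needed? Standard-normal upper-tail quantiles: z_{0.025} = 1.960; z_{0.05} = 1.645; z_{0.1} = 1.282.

For a one-sample test: n = ((z_{α/2} + z_β) / d)².
z_{α/2} + z_β = 1.960 + 1.645 = 3.605.
n = (3.605 / 0.30)² = 12.017² = 144.40.
Round up.

n = 145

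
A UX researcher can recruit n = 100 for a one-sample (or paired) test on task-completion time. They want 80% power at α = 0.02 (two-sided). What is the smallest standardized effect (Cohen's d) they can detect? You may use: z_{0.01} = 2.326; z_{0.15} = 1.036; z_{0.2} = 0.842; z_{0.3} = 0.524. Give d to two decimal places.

d_min ≈ 0.32

For a single sample (or paired design) of n = 100: d_min = (z_{α/2} + z_β)/√n.
z-sum = 2.326 + 0.842 = 3.168.
d_min = 3.168 / √100 = 3.168 / 10.000 = 0.317.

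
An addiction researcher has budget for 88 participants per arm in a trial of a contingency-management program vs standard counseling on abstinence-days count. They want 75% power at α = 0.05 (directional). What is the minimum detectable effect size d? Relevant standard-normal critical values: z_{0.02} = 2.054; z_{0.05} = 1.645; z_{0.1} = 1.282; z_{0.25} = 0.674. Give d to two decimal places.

For two independent groups of n = 88 each: d_min = (z_{α} + z_β)·√(2/n).
z-sum = 1.645 + 0.674 = 2.319.
d_min = 2.319 × √(2/88) = 2.319 × 0.1508 = 0.350.

d_min ≈ 0.35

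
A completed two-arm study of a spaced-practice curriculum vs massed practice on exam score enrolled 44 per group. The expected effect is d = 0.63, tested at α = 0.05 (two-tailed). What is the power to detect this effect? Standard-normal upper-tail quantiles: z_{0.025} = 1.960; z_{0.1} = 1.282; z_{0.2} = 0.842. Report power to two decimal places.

power ≈ 0.84

For two equal groups, power = Φ(d·√(n/2) − z_{α/2}).
d·√(n/2) = 0.63 × √(44/2) = 0.63 × 4.690 = 2.955.
z_β = 2.955 − 1.960 = 0.995.
Power = Φ(0.995) = 0.840.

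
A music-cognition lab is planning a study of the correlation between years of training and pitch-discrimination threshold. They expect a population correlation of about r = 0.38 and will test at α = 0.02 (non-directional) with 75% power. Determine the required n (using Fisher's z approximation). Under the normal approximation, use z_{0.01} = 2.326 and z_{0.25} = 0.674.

n = 60

Fisher's z: C = ½·ln((1+r)/(1−r)) = ½·ln(2.2258) = 0.4001.
n = ((z_{α/2} + z_β)/C)² + 3.
(2.326 + 0.674) / 0.4001 = 3.000 / 0.4001 = 7.498.
n = 7.498² + 3 = 56.22 + 3 = 59.2.
Round up.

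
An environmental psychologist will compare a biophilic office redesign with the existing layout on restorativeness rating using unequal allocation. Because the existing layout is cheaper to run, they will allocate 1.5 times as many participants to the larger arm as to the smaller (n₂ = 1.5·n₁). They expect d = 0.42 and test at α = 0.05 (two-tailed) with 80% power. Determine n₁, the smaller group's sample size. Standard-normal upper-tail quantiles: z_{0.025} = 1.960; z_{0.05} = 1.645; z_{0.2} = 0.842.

With allocation ratio k = n₂/n₁ = 1.5, Var(x̄₁−x̄₂) = σ²(1/n₁ + 1/(k·n₁)) = σ²·(k+1)/(k·n₁).
So n₁ = (1 + 1/k)·((z_{α/2} + z_β)/d)² = 1.667 × (2.802/0.42)².
n₁ = 1.667 × 44.51 = 74.2.
Round up: n₁ = 75, giving n₂ = ⌈1.5 × 75⌉ = ⌈112.5⌉ = 113.

n₁ = 75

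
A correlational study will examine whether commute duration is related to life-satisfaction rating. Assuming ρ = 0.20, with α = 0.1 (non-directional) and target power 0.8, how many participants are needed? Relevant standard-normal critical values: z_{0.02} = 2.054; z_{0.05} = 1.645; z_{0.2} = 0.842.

n = 154

Fisher's z: C = ½·ln((1+r)/(1−r)) = ½·ln(1.5000) = 0.2027.
n = ((z_{α/2} + z_β)/C)² + 3.
(1.645 + 0.842) / 0.2027 = 2.487 / 0.2027 = 12.269.
n = 12.269² + 3 = 150.54 + 3 = 153.5.
Round up.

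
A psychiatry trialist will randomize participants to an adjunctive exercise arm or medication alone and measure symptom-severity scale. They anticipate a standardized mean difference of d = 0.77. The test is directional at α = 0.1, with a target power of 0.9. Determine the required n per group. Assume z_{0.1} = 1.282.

For two independent groups with equal n: n = 2·((z_{α} + z_β) / d)².
z_{α} + z_β = 1.282 + 1.282 = 2.564.
n = 2 × (2.564 / 0.77)² = 2 × 3.330² = 2 × 11.09 = 22.2.
Round up to the next whole participant.

n = 23 per group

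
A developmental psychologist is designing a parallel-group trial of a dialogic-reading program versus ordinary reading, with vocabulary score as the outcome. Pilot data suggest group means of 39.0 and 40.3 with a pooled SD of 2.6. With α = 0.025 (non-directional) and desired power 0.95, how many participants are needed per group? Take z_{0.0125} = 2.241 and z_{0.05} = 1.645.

Cohen's d = |M₁ − M₂| / SD_pooled = |39.0 − 40.3| / 2.6 = 1.3 / 2.6 = 0.500.
For two independent groups with equal n: n = 2·((z_{α/2} + z_β) / d)².
z_{α/2} + z_β = 2.241 + 1.645 = 3.886.
n = 2 × (3.886 / 0.500)² = 2 × 7.772² = 2 × 60.40 = 120.8.
Round up to the next whole participant.

n = 121 per group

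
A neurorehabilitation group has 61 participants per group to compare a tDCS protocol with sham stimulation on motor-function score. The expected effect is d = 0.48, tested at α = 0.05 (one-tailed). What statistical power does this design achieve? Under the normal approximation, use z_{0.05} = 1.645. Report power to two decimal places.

For two equal groups, power = Φ(d·√(n/2) − z_{α}).
d·√(n/2) = 0.48 × √(61/2) = 0.48 × 5.523 = 2.651.
z_β = 2.651 − 1.645 = 1.006.
Power = Φ(1.006) = 0.843.

power ≈ 0.84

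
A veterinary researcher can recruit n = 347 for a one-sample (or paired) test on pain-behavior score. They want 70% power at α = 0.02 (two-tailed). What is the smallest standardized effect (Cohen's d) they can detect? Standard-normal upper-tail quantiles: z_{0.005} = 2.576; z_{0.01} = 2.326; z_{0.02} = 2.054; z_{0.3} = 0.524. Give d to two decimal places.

d_min ≈ 0.15

For a single sample (or paired design) of n = 347: d_min = (z_{α/2} + z_β)/√n.
z-sum = 2.326 + 0.524 = 2.850.
d_min = 2.850 / √347 = 2.850 / 18.628 = 0.153.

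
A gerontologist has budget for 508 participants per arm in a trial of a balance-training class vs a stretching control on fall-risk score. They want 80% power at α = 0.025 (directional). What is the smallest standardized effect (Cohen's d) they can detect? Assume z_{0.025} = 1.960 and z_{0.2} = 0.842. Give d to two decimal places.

d_min ≈ 0.18

For two independent groups of n = 508 each: d_min = (z_{α} + z_β)·√(2/n).
z-sum = 1.960 + 0.842 = 2.802.
d_min = 2.802 × √(2/508) = 2.802 × 0.0627 = 0.176.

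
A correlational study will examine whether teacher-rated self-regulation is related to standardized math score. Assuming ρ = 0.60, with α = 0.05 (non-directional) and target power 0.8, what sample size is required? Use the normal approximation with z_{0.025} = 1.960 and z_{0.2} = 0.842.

Fisher's z: C = ½·ln((1+r)/(1−r)) = ½·ln(4.0000) = 0.6931.
n = ((z_{α/2} + z_β)/C)² + 3.
(1.960 + 0.842) / 0.6931 = 2.802 / 0.6931 = 4.043.
n = 4.043² + 3 = 16.34 + 3 = 19.3.
Round up.

n = 20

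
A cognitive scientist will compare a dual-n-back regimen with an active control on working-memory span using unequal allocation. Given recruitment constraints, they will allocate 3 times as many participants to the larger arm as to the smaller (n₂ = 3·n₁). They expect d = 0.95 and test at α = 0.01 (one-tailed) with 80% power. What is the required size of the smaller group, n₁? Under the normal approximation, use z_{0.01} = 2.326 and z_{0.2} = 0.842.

n₁ = 15

With allocation ratio k = n₂/n₁ = 3, Var(x̄₁−x̄₂) = σ²(1/n₁ + 1/(k·n₁)) = σ²·(k+1)/(k·n₁).
So n₁ = (1 + 1/k)·((z_{α} + z_β)/d)² = 1.333 × (3.168/0.95)².
n₁ = 1.333 × 11.12 = 14.8.
Round up: n₁ = 15, giving n₂ = 3 × 15 = 45.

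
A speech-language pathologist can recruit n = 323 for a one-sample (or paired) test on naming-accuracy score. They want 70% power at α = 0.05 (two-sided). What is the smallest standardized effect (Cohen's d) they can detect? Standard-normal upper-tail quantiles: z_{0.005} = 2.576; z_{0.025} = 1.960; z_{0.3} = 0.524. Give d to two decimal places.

d_min ≈ 0.14

For a single sample (or paired design) of n = 323: d_min = (z_{α/2} + z_β)/√n.
z-sum = 1.960 + 0.524 = 2.484.
d_min = 2.484 / √323 = 2.484 / 17.972 = 0.138.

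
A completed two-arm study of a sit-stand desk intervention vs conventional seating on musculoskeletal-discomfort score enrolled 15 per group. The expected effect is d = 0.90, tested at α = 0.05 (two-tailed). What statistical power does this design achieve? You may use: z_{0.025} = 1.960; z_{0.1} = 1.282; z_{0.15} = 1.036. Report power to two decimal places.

power ≈ 0.69

For two equal groups, power = Φ(d·√(n/2) − z_{α/2}).
d·√(n/2) = 0.90 × √(15/2) = 0.90 × 2.739 = 2.465.
z_β = 2.465 − 1.960 = 0.505.
Power = Φ(0.505) = 0.693.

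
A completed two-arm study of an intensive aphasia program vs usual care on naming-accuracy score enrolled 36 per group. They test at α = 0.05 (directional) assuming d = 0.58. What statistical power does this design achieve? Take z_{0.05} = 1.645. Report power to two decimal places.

For two equal groups, power = Φ(d·√(n/2) − z_{α}).
d·√(n/2) = 0.58 × √(36/2) = 0.58 × 4.243 = 2.461.
z_β = 2.461 − 1.645 = 0.816.
Power = Φ(0.816) = 0.793.

power ≈ 0.79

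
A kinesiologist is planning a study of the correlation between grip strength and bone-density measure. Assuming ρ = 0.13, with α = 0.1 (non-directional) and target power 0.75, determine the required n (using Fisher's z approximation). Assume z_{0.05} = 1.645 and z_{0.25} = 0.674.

n = 318

Fisher's z: C = ½·ln((1+r)/(1−r)) = ½·ln(1.2989) = 0.1307.
n = ((z_{α/2} + z_β)/C)² + 3.
(1.645 + 0.674) / 0.1307 = 2.319 / 0.1307 = 17.743.
n = 17.743² + 3 = 314.81 + 3 = 317.8.
Round up.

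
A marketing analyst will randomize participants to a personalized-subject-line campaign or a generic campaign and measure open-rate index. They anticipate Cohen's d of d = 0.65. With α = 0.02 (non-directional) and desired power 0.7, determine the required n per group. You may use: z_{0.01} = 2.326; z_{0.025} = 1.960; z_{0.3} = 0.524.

For two independent groups with equal n: n = 2·((z_{α/2} + z_β) / d)².
z_{α/2} + z_β = 2.326 + 0.524 = 2.850.
n = 2 × (2.850 / 0.65)² = 2 × 4.385² = 2 × 19.22 = 38.4.
Round up to the next whole participant.

n = 39 per group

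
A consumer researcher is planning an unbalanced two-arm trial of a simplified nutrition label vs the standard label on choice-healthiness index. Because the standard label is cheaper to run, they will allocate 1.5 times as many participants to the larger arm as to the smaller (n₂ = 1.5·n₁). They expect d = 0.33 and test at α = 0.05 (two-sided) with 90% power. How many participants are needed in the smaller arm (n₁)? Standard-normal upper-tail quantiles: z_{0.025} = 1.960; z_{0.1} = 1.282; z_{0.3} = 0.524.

With allocation ratio k = n₂/n₁ = 1.5, Var(x̄₁−x̄₂) = σ²(1/n₁ + 1/(k·n₁)) = σ²·(k+1)/(k·n₁).
So n₁ = (1 + 1/k)·((z_{α/2} + z_β)/d)² = 1.667 × (3.242/0.33)².
n₁ = 1.667 × 96.52 = 160.9.
Round up: n₁ = 161, giving n₂ = ⌈1.5 × 161⌉ = ⌈241.5⌉ = 242.

n₁ = 161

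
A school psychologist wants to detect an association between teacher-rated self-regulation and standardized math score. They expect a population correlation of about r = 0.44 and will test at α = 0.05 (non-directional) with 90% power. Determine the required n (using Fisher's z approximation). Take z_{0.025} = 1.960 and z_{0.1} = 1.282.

Fisher's z: C = ½·ln((1+r)/(1−r)) = ½·ln(2.5714) = 0.4722.
n = ((z_{α/2} + z_β)/C)² + 3.
(1.960 + 1.282) / 0.4722 = 3.242 / 0.4722 = 6.866.
n = 6.866² + 3 = 47.14 + 3 = 50.1.
Round up.

n = 51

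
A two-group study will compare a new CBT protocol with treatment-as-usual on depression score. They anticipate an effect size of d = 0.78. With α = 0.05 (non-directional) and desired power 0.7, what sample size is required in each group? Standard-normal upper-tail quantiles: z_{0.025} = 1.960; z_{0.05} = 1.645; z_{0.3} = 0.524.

For two independent groups with equal n: n = 2·((z_{α/2} + z_β) / d)².
z_{α/2} + z_β = 1.960 + 0.524 = 2.484.
n = 2 × (2.484 / 0.78)² = 2 × 3.185² = 2 × 10.14 = 20.3.
Round up to the next whole participant.

n = 21 per group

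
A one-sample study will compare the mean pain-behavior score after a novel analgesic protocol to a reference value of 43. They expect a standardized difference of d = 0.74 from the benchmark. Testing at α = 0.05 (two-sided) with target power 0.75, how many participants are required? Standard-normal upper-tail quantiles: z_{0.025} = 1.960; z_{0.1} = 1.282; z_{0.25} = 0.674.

For a one-sample test: n = ((z_{α/2} + z_β) / d)².
z_{α/2} + z_β = 1.960 + 0.674 = 2.634.
n = (2.634 / 0.74)² = 3.559² = 12.67.
Round up.

n = 13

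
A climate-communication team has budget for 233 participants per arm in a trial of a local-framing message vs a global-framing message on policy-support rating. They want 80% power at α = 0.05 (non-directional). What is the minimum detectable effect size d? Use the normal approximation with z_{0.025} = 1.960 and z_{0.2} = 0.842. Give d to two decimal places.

d_min ≈ 0.26

For two independent groups of n = 233 each: d_min = (z_{α/2} + z_β)·√(2/n).
z-sum = 1.960 + 0.842 = 2.802.
d_min = 2.802 × √(2/233) = 2.802 × 0.0926 = 0.260.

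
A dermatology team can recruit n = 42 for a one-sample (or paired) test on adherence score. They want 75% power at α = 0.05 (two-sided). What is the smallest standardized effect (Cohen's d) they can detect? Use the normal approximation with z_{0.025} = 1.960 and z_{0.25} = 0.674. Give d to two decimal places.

d_min ≈ 0.41

For a single sample (or paired design) of n = 42: d_min = (z_{α/2} + z_β)/√n.
z-sum = 1.960 + 0.674 = 2.634.
d_min = 2.634 / √42 = 2.634 / 6.481 = 0.406.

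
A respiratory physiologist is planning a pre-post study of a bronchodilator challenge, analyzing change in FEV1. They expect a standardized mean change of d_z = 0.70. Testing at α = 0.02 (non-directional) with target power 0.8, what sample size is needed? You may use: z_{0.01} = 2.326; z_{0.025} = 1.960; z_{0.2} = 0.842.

n = 21 pairs

For a paired (one-sample on differences) test: n = ((z_{α/2} + z_β) / d)².
z_{α/2} + z_β = 2.326 + 0.842 = 3.168.
n = (3.168 / 0.70)² = 4.526² = 20.48.
Round up.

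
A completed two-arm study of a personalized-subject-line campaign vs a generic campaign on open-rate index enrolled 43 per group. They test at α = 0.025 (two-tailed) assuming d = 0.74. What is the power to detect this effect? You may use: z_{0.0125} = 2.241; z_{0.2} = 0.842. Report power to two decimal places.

For two equal groups, power = Φ(d·√(n/2) − z_{α/2}).
d·√(n/2) = 0.74 × √(43/2) = 0.74 × 4.637 = 3.431.
z_β = 3.431 − 2.241 = 1.190.
Power = Φ(1.190) = 0.883.

power ≈ 0.88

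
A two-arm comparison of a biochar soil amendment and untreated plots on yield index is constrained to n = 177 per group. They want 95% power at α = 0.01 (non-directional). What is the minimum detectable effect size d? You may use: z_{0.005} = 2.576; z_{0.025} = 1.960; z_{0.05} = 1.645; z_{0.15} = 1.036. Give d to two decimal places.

For two independent groups of n = 177 each: d_min = (z_{α/2} + z_β)·√(2/n).
z-sum = 2.576 + 1.645 = 4.221.
d_min = 4.221 × √(2/177) = 4.221 × 0.1063 = 0.449.

d_min ≈ 0.45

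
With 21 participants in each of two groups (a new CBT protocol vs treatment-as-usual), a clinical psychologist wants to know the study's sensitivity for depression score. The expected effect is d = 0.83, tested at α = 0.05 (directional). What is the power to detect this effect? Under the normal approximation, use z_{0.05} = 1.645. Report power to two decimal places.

power ≈ 0.85

For two equal groups, power = Φ(d·√(n/2) − z_{α}).
d·√(n/2) = 0.83 × √(21/2) = 0.83 × 3.240 = 2.690.
z_β = 2.690 − 1.645 = 1.045.
Power = Φ(1.045) = 0.852.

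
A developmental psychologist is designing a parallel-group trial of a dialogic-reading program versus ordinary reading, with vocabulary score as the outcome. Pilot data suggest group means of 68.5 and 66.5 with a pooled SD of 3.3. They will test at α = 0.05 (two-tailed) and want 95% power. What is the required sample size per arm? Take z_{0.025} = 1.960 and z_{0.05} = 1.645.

n = 71 per group

Cohen's d = |M₁ − M₂| / SD_pooled = |68.5 − 66.5| / 3.3 = 2.0 / 3.3 = 0.606.
For two independent groups with equal n: n = 2·((z_{α/2} + z_β) / d)².
z_{α/2} + z_β = 1.960 + 1.645 = 3.605.
n = 2 × (3.605 / 0.606)² = 2 × 5.949² = 2 × 35.39 = 70.8.
Round up to the next whole participant.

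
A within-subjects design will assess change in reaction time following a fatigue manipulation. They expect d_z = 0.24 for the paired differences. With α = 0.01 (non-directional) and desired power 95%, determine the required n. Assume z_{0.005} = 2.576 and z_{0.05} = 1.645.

For a paired (one-sample on differences) test: n = ((z_{α/2} + z_β) / d)².
z_{α/2} + z_β = 2.576 + 1.645 = 4.221.
n = (4.221 / 0.24)² = 17.588² = 309.32.
Round up.

n = 310 pairs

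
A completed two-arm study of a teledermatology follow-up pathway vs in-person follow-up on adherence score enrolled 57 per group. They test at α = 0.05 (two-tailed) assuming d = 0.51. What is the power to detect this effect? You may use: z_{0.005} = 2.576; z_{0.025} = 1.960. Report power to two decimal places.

power ≈ 0.78

For two equal groups, power = Φ(d·√(n/2) − z_{α/2}).
d·√(n/2) = 0.51 × √(57/2) = 0.51 × 5.339 = 2.723.
z_β = 2.723 − 1.960 = 0.763.
Power = Φ(0.763) = 0.777.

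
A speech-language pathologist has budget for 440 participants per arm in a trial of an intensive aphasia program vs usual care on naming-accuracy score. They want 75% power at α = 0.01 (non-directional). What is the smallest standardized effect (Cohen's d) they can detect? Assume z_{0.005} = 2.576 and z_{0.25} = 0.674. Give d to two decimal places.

d_min ≈ 0.22

For two independent groups of n = 440 each: d_min = (z_{α/2} + z_β)·√(2/n).
z-sum = 2.576 + 0.674 = 3.250.
d_min = 3.250 × √(2/440) = 3.250 × 0.0674 = 0.219.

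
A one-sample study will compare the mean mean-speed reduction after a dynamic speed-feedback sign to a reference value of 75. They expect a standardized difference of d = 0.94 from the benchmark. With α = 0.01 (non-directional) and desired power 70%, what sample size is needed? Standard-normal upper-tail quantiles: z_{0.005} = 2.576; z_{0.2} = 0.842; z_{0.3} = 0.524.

For a one-sample test: n = ((z_{α/2} + z_β) / d)².
z_{α/2} + z_β = 2.576 + 0.524 = 3.100.
n = (3.100 / 0.94)² = 3.298² = 10.88.
Round up.

n = 11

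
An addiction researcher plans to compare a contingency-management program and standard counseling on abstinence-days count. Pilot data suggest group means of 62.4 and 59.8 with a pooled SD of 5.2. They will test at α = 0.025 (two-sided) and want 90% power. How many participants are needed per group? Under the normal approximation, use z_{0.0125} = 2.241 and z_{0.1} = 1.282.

n = 100 per group

Cohen's d = |M₁ − M₂| / SD_pooled = |62.4 − 59.8| / 5.2 = 2.6 / 5.2 = 0.500.
For two independent groups with equal n: n = 2·((z_{α/2} + z_β) / d)².
z_{α/2} + z_β = 2.241 + 1.282 = 3.523.
n = 2 × (3.523 / 0.500)² = 2 × 7.046² = 2 × 49.65 = 99.3.
Round up to the next whole participant.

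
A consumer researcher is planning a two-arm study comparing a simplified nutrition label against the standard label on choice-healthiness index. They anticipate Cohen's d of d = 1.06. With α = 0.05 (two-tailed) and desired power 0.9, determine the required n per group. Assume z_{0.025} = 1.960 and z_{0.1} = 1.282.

n = 19 per group

For two independent groups with equal n: n = 2·((z_{α/2} + z_β) / d)².
z_{α/2} + z_β = 1.960 + 1.282 = 3.242.
n = 2 × (3.242 / 1.06)² = 2 × 3.058² = 2 × 9.35 = 18.7.
Round up to the next whole participant.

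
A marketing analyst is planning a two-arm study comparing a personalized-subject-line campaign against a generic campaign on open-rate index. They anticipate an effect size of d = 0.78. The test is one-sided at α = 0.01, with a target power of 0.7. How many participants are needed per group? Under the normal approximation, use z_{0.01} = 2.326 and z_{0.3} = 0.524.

For two independent groups with equal n: n = 2·((z_{α} + z_β) / d)².
z_{α} + z_β = 2.326 + 0.524 = 2.850.
n = 2 × (2.850 / 0.78)² = 2 × 3.654² = 2 × 13.35 = 26.7.
Round up to the next whole participant.

n = 27 per group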